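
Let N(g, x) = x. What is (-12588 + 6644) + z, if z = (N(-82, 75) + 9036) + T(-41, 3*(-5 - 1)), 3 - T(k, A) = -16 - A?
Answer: 3168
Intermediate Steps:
T(k, A) = 19 + A (T(k, A) = 3 - (-16 - A) = 3 + (16 + A) = 19 + A)
z = 9112 (z = (75 + 9036) + (19 + 3*(-5 - 1)) = 9111 + (19 + 3*(-6)) = 9111 + (19 - 18) = 9111 + 1 = 9112)
(-12588 + 6644) + z = (-12588 + 6644) + 9112 = -5944 + 9112 = 3168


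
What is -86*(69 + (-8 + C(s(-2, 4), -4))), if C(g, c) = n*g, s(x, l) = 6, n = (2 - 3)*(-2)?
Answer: -6278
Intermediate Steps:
n = 2 (n = -1*(-2) = 2)
C(g, c) = 2*g
-86*(69 + (-8 + C(s(-2, 4), -4))) = -86*(69 + (-8 + 2*6)) = -86*(69 + (-8 + 12)) = -86*(69 + 4) = -86*73 = -6278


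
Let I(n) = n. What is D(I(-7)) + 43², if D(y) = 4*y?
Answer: 1821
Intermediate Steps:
D(I(-7)) + 43² = 4*(-7) + 43² = -28 + 1849 = 1821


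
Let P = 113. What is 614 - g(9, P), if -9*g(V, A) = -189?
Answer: 593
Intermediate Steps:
g(V, A) = 21 (g(V, A) = -⅑*(-189) = 21)
614 - g(9, P) = 614 - 1*21 = 614 - 21 = 593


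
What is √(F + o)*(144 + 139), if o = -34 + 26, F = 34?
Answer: 283*√26 ≈ 1443.0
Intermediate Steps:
o = -8
√(F + o)*(144 + 139) = √(34 - 8)*(144 + 139) = √26*283 = 283*√26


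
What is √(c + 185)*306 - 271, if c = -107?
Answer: -271 + 306*√78 ≈ 2431.5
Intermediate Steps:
√(c + 185)*306 - 271 = √(-107 + 185)*306 - 271 = √78*306 - 271 = 306*√78 - 271 = -271 + 306*√78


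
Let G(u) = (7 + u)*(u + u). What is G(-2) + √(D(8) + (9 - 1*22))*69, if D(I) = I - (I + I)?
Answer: -20 + 69*I*√21 ≈ -20.0 + 316.2*I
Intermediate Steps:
G(u) = 2*u*(7 + u) (G(u) = (7 + u)*(2*u) = 2*u*(7 + u))
D(I) = -I (D(I) = I - 2*I = -I)
G(-2) + √(D(8) + (9 - 1*22))*69 = 2*(-2)*(7 - 2) + √(-1*8 + (9 - 1*22))*69 = 2*(-2)*5 + √(-8 + (9 - 22))*69 = -20 + √(-8 - 13)*69 = -20 + √(-21)*69 = -20 + (I*√21)*69 = -20 + 69*I*√21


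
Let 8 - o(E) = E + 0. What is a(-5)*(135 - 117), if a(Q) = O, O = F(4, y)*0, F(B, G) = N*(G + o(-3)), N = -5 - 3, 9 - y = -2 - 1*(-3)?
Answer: 0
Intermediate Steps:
o(E) = 8 - E (o(E) = 8 - (E + 0) = 8 - E)
y = 8 (y = 9 - (-2 - 1*(-3)) = 9 - (-2 + 3) = 9 - 1*1 = 9 - 1 = 8)
N = -8
F(B, G) = -88 - 8*G (F(B, G) = -8*(G + (8 - 1*(-3))) = -8*(G + (8 + 3)) = -8*(G + 11) = -8*(11 + G) = -88 - 8*G)
O = 0 (O = (-88 - 8*8)*0 = (-88 - 64)*0 = -152*0 = 0)
a(Q) = 0
a(-5)*(135 - 117) = 0*(135 - 117) = 0*18 = 0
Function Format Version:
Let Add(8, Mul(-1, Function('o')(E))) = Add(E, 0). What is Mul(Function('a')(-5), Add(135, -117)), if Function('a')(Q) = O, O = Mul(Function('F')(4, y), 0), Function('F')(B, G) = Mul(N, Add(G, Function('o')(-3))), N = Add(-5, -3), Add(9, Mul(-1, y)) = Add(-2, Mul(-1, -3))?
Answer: 0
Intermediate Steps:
Function('o')(E) = Add(8, Mul(-1, E)) (Function('o')(E) = Add(8, Mul(-1, Add(E, 0))) = Add(8, Mul(-1, E)))
y = 8 (y = Add(9, Mul(-1, Add(-2, Mul(-1, -3)))) = Add(9, Mul(-1, Add(-2, 3))) = Add(9, Mul(-1, 1)) = Add(9, -1) = 8)
N = -8
Function('F')(B, G) = Add(-88, Mul(-8, G)) (Function('F')(B, G) = Mul(-8, Add(G, Add(8, Mul(-1, -3)))) = Mul(-8, Add(G, Add(8, 3))) = Mul(-8, Add(G, 11)) = Mul(-8, Add(11, G)) = Add(-88, Mul(-8, G)))
O = 0 (O = Mul(Add(-88, Mul(-8, 8)), 0) = Mul(Add(-88, -64), 0) = Mul(-152, 0) = 0)
Function('a')(Q) = 0
Mul(Function('a')(-5), Add(135, -117)) = Mul(0, Add(135, -117)) = Mul(0, 18) = 0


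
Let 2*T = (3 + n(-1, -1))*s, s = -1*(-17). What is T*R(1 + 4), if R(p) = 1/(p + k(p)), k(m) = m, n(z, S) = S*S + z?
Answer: 51/20 ≈ 2.5500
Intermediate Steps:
n(z, S) = z + S² (n(z, S) = S² + z = z + S²)
s = 17
T = 51/2 (T = ((3 + (-1 + (-1)²))*17)/2 = ((3 + (-1 + 1))*17)/2 = ((3 + 0)*17)/2 = (3*17)/2 = (½)*51 = 51/2 ≈ 25.500)
R(p) = 1/(2*p) (R(p) = 1/(p + p) = 1/(2*p))
T*R(1 + 4) = 51*(1/(2*(1 + 4)))/2 = 51*((½)/5)/2 = 51*((½)*(⅕))/2 = (51/2)*(⅒) = 51/20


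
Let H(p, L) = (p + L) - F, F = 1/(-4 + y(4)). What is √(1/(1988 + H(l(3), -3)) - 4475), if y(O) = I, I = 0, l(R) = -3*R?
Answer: I*√279638355255/7905 ≈ 66.895*I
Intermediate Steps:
y(O) = 0
F = -¼ (F = 1/(-4 + 0) = 1/(-4) = -¼ ≈ -0.25000)
H(p, L) = ¼ + L + p (H(p, L) = (p + L) - 1*(-¼) = (L + p) + ¼ = ¼ + L + p)
√(1/(1988 + H(l(3), -3)) - 4475) = √(1/(1988 + (¼ - 3 - 3*3)) - 4475) = √(1/(1988 + (¼ - 3 - 9)) - 4475) = √(1/(1988 - 47/4) - 4475) = √(1/(7905/4) - 4475) = √(4/7905 - 4475) = √(-35374871/7905) = I*√279638355255/7905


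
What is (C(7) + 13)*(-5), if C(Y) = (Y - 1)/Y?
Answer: -485/7 ≈ -69.286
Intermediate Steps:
C(Y) = (-1 + Y)/Y
(C(7) + 13)*(-5) = ((-1 + 7)/7 + 13)*(-5) = ((1/7)*6 + 13)*(-5) = (6/7 + 13)*(-5) = (97/7)*(-5) = -485/7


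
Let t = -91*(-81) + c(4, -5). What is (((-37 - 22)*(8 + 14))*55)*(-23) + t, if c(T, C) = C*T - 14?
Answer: 1649307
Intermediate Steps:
c(T, C) = -14 + C*T
t = 7337 (t = -91*(-81) + (-14 - 5*4) = 7371 + (-14 - 20) = 7371 - 34 = 7337)
(((-37 - 22)*(8 + 14))*55)*(-23) + t = (((-37 - 22)*(8 + 14))*55)*(-23) + 7337 = (-59*22*55)*(-23) + 7337 = -1298*55*(-23) + 7337 = -71390*(-23) + 7337 = 1641970 + 7337 = 1649307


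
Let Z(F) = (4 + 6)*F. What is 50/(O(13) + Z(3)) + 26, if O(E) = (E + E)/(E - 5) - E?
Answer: 2306/81 ≈ 28.469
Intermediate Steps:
O(E) = -E + 2*E/(-5 + E) (O(E) = (2*E)/(-5 + E) - E = 2*E/(-5 + E) - E = -E + 2*E/(-5 + E))
Z(F) = 10*F
50/(O(13) + Z(3)) + 26 = 50/(13*(7 - 1*13)/(-5 + 13) + 10*3) + 26 = 50/(13*(7 - 13)/8 + 30) + 26 = 50/(13*(⅛)*(-6) + 30) + 26 = 50/(-39/4 + 30) + 26 = 50/(81/4) + 26 = 50*(4/81) + 26 = 200/81 + 26 = 2306/81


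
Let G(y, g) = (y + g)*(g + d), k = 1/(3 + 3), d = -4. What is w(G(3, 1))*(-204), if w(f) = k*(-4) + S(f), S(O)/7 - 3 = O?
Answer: 12988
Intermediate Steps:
k = 1/6 ≈ 0.16667
S(O) = 21 + 7*O
G(y, g) = (-4 + g)*(g + y) (G(y, g) = (y + g)*(g - 4) = (g + y)*(-4 + g) = (-4 + g)*(g + y))
w(f) = 61/3 + 7*f (w(f) = (1/6)*(-4) + (21 + 7*f) = -2/3 + (21 + 7*f) = 61/3 + 7*f)
w(G(3, 1))*(-204) = (61/3 + 7*(1**2 - 4*1 - 4*3 + 1*3))*(-204) = (61/3 + 7*(1 - 4 - 12 + 3))*(-204) = (61/3 + 7*(-12))*(-204) = (61/3 - 84)*(-204) = -191/3*(-204) = 12988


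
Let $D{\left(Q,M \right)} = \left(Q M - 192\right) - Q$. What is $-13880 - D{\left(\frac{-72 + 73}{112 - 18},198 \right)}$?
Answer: $- \frac{1286869}{94} \approx -13690.0$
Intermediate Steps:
$D{\left(Q,M \right)} = -192 - Q + M Q$ ($D{\left(Q,M \right)} = \left(M Q - 192\right) - Q = \left(-192 + M Q\right) - Q = -192 - Q + M Q$)
$-13880 - D{\left(\frac{-72 + 73}{112 - 18},198 \right)} = -13880 - \left(-192 - \frac{-72 + 73}{112 - 18} + 198 \frac{-72 + 73}{112 - 18}\right) = -13880 - \left(-192 - 1 \cdot \frac{1}{94} + 198 \cdot 1 \cdot \frac{1}{94}\right) = -13880 - \left(-192 - \frac{1}{94} + 198 \cdot \frac{1}{94}\right) = -13880 - \left(-192 - \frac{1}{94} + \frac{99}{47}\right) = -13880 - - \frac{17851}{94} = -13880 + \frac{17851}{94} = - \frac{1286869}{94}$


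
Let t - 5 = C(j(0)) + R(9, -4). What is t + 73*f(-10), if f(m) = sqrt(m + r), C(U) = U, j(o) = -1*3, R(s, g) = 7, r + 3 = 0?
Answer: 9 + 73*I*sqrt(13) ≈ 9.0 + 263.21*I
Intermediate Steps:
r = -3 (r = -3 + 0 = -3)
j(o) = -3
t = 9 (t = 5 + (-3 + 7) = 5 + 4 = 9)
f(m) = sqrt(-3 + m) (f(m) = sqrt(m - 3) = sqrt(-3 + m))
t + 73*f(-10) = 9 + 73*sqrt(-3 - 10) = 9 + 73*sqrt(-13) = 9 + 73*(I*sqrt(13)) = 9 + 73*I*sqrt(13)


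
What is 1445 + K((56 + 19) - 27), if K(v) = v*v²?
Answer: 112037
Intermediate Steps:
K(v) = v³
1445 + K((56 + 19) - 27) = 1445 + ((56 + 19) - 27)³ = 1445 + (75 - 27)³ = 1445 + 48³ = 1445 + 110592 = 112037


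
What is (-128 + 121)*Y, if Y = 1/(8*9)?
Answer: -7/72 ≈ -0.097222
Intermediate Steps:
Y = 1/72 ≈ 0.013889
(-128 + 121)*Y = (-128 + 121)*(1/72) = -7*1/72 = -7/72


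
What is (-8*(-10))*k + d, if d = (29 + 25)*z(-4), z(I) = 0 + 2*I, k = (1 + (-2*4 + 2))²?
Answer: 1568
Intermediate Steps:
k = 25 (k = (1 + (-8 + 2))² = (1 - 6)² = (-5)² = 25)
z(I) = 2*I
d = -432 (d = (29 + 25)*(2*(-4)) = 54*(-8) = -432)
(-8*(-10))*k + d = -8*(-10)*25 - 432 = 80*25 - 432 = 2000 - 432 = 1568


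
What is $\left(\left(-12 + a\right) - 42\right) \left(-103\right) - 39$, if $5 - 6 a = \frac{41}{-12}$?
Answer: $\frac{387253}{72} \approx 5378.5$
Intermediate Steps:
$a = \frac{101}{72}$ ($a = \frac{5}{6} - \frac{41 \frac{1}{-12}}{6} = \frac{5}{6} - \frac{41 \left(- \frac{1}{12}\right)}{6} = \frac{5}{6} - - \frac{41}{72} = \frac{5}{6} + \frac{41}{72} = \frac{101}{72} \approx 1.4028$)
$\left(\left(-12 + a\right) - 42\right) \left(-103\right) - 39 = \left(\left(-12 + \frac{101}{72}\right) - 42\right) \left(-103\right) - 39 = \left(- \frac{763}{72} - 42\right) \left(-103\right) - 39 = \left(- \frac{3787}{72}\right) \left(-103\right) - 39 = \frac{390061}{72} - 39 = \frac{387253}{72}$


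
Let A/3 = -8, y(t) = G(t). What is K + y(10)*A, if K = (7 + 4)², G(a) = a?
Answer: -119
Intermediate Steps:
y(t) = t
A = -24 (A = 3*(-8) = -24)
K = 121 (K = 11² = 121)
K + y(10)*A = 121 + 10*(-24) = 121 - 240 = -119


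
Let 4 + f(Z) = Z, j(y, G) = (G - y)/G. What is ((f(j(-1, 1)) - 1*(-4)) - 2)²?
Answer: 0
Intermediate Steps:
j(y, G) = (G - y)/G
f(Z) = -4 + Z
((f(j(-1, 1)) - 1*(-4)) - 2)² = (((-4 + (1 - 1*(-1))/1) - 1*(-4)) - 2)² = (((-4 + 1*(1 + 1)) + 4) - 2)² = (((-4 + 1*2) + 4) - 2)² = (((-4 + 2) + 4) - 2)² = ((-2 + 4) - 2)² = (2 - 2)² = 0² = 0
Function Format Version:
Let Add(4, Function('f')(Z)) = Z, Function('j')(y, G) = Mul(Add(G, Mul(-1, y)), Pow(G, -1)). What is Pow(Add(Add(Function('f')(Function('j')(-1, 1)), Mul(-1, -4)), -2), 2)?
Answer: 0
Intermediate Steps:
Function('j')(y, G) = Mul(Pow(G, -1), Add(G, Mul(-1, y)))
Function('f')(Z) = Add(-4, Z)
Pow(Add(Add(Function('f')(Function('j')(-1, 1)), Mul(-1, -4)), -2), 2) = Pow(Add(Add(Add(-4, Mul(Pow(1, -1), Add(1, Mul(-1, -1)))), Mul(-1, -4)), -2), 2) = Pow(Add(Add(Add(-4, Mul(1, Add(1, 1))), 4), -2), 2) = Pow(Add(Add(Add(-4, Mul(1, 2)), 4), -2), 2) = Pow(Add(Add(Add(-4, 2), 4), -2), 2) = Pow(Add(Add(-2, 4), -2), 2) = Pow(Add(2, -2), 2) = Pow(0, 2) = 0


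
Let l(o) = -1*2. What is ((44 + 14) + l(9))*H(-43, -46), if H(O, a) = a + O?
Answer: -4984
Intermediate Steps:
l(o) = -2
H(O, a) = O + a
((44 + 14) + l(9))*H(-43, -46) = ((44 + 14) - 2)*(-43 - 46) = (58 - 2)*(-89) = 56*(-89) = -4984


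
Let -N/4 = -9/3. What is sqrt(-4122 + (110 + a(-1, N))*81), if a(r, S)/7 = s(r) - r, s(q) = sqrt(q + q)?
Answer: 3*sqrt(595 + 63*I*sqrt(2)) ≈ 73.382 + 5.4636*I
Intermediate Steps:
N = 12 (N = -(-36)/3 = -4*(-3) = 12)
s(q) = sqrt(2)*sqrt(q) (s(q) = sqrt(2*q) = sqrt(2)*sqrt(q))
a(r, S) = -7*r + 7*sqrt(2)*sqrt(r) (a(r, S) = 7*(sqrt(2)*sqrt(r) - r) = 7*(-r + sqrt(2)*sqrt(r)) = -7*r + 7*sqrt(2)*sqrt(r))
sqrt(-4122 + (110 + a(-1, N))*81) = sqrt(-4122 + (110 + (-7*(-1) + 7*sqrt(2)*sqrt(-1)))*81) = sqrt(-4122 + (110 + (7 + 7*sqrt(2)*I))*81) = sqrt(-4122 + (110 + (7 + 7*I*sqrt(2)))*81) = sqrt(-4122 + (117 + 7*I*sqrt(2))*81) = sqrt(-4122 + (9477 + 567*I*sqrt(2))) = sqrt(5355 + 567*I*sqrt(2))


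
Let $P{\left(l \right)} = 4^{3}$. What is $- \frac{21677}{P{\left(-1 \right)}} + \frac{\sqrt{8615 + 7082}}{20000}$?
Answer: $- \frac{21677}{64} + \frac{\sqrt{15697}}{20000} \approx -338.7$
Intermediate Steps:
$P{\left(l \right)} = 64$
$- \frac{21677}{P{\left(-1 \right)}} + \frac{\sqrt{8615 + 7082}}{20000} = - \frac{21677}{64} + \frac{\sqrt{8615 + 7082}}{20000} = \left(-21677\right) \frac{1}{64} + \sqrt{15697} \cdot \frac{1}{20000} = - \frac{21677}{64} + \frac{\sqrt{15697}}{20000}$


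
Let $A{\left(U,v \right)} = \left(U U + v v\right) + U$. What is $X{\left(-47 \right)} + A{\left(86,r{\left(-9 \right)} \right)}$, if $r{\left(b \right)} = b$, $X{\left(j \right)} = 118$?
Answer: $7681$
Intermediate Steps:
$A{\left(U,v \right)} = U + U^{2} + v^{2}$ ($A{\left(U,v \right)} = \left(U^{2} + v^{2}\right) + U = U + U^{2} + v^{2}$)
$X{\left(-47 \right)} + A{\left(86,r{\left(-9 \right)} \right)} = 118 + \left(86 + 86^{2} + \left(-9\right)^{2}\right) = 118 + \left(86 + 7396 + 81\right) = 118 + 7563 = 7681$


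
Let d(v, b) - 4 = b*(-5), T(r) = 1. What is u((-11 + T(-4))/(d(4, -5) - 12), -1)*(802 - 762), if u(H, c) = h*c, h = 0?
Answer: 0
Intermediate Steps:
d(v, b) = 4 - 5*b (d(v, b) = 4 + b*(-5) = 4 - 5*b)
u(H, c) = 0 (u(H, c) = 0*c = 0)
u((-11 + T(-4))/(d(4, -5) - 12), -1)*(802 - 762) = 0*(802 - 762) = 0*40 = 0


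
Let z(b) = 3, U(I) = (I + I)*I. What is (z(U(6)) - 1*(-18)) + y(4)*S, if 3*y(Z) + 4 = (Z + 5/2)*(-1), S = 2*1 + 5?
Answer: -7/2 ≈ -3.5000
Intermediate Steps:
U(I) = 2*I² (U(I) = (2*I)*I = 2*I²)
S = 7 (S = 2 + 5 = 7)
y(Z) = -13/6 - Z/3 (y(Z) = -4/3 + ((Z + 5/2)*(-1))/3 = -4/3 + ((5/2 + Z)*(-1))/3 = -4/3 + (-5/2 - Z)/3 = -4/3 + (-⅚ - Z/3) = -13/6 - Z/3)
(z(U(6)) - 1*(-18)) + y(4)*S = (3 - 1*(-18)) + (-13/6 - ⅓*4)*7 = (3 + 18) + (-13/6 - 4/3)*7 = 21 - 7/2*7 = 21 - 49/2 = -7/2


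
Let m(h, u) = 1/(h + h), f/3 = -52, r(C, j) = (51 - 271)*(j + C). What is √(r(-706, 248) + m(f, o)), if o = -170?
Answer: √2452095282/156 ≈ 317.43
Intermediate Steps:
r(C, j) = -220*C - 220*j (r(C, j) = -220*(C + j) = -220*C - 220*j)
f = -156 (f = 3*(-52) = -156)
m(h, u) = 1/(2*h)
√(r(-706, 248) + m(f, o)) = √((-220*(-706) - 220*248) + (½)/(-156)) = √((155320 - 54560) + (½)*(-1/156)) = √(100760 - 1/312) = √(31437119/312) = √2452095282/156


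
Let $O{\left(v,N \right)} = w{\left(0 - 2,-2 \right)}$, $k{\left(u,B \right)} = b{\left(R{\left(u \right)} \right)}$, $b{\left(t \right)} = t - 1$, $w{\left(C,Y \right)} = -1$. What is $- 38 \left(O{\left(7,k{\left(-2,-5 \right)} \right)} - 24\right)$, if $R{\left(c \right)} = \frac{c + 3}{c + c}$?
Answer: $950$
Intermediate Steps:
$R{\left(c \right)} = \frac{3 + c}{2 c}$
$b{\left(t \right)} = -1 + t$
$k{\left(u,B \right)} = -1 + \frac{3 + u}{2 u}$
$O{\left(v,N \right)} = -1$
$- 38 \left(O{\left(7,k{\left(-2,-5 \right)} \right)} - 24\right) = - 38 \left(-1 - 24\right) = \left(-38\right) \left(-25\right) = 950$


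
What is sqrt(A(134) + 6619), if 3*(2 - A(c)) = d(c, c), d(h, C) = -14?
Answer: sqrt(59631)/3 ≈ 81.398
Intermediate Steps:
A(c) = 20/3 (A(c) = 2 - 1/3*(-14) = 2 + 14/3 = 20/3)
sqrt(A(134) + 6619) = sqrt(20/3 + 6619) = sqrt(19877/3) = sqrt(59631)/3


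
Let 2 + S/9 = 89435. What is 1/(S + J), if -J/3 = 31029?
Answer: 1/711810 ≈ 1.4049e-6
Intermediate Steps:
S = 804897 (S = -18 + 9*89435 = -18 + 804915 = 804897)
J = -93087 (J = -3*31029 = -93087)
1/(S + J) = 1/(804897 - 93087) = 1/711810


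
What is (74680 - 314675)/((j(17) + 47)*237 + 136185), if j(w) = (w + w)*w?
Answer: -47999/56862 ≈ -0.84413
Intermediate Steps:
j(w) = 2*w² (j(w) = (2*w)*w = 2*w²)
(74680 - 314675)/((j(17) + 47)*237 + 136185) = (74680 - 314675)/((2*17² + 47)*237 + 136185) = -239995/((2*289 + 47)*237 + 136185) = -239995/((578 + 47)*237 + 136185) = -239995/(625*237 + 136185) = -239995/(148125 + 136185) = -239995/284310 = -239995*1/284310 = -47999/56862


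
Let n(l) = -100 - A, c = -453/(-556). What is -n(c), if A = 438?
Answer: 538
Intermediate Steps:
c = 453/556 (c = -453*(-1/556) = 453/556 ≈ 0.81475)
n(l) = -538 (n(l) = -100 - 1*438 = -100 - 438 = -538)
-n(c) = -1*(-538) = 538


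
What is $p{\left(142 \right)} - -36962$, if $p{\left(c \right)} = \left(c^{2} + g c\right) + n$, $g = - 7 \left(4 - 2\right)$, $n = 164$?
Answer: $55302$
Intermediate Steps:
$g = -14$ ($g = \left(-7\right) 2 = -14$)
$p{\left(c \right)} = 164 + c^{2} - 14 c$ ($p{\left(c \right)} = \left(c^{2} - 14 c\right) + 164 = 164 + c^{2} - 14 c$)
$p{\left(142 \right)} - -36962 = \left(164 + 142^{2} - 1988\right) - -36962 = \left(164 + 20164 - 1988\right) + 36962 = 18340 + 36962 = 55302$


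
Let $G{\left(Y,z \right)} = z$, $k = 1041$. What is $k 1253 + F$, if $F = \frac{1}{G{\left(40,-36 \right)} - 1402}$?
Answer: $\frac{1875688373}{1438} \approx 1.3044 \cdot 10^{6}$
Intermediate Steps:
$F = - \frac{1}{1438}$ ($F = \frac{1}{-36 - 1402} = \frac{1}{-1438} = - \frac{1}{1438} \approx -0.00069541$)
$k 1253 + F = 1041 \cdot 1253 - \frac{1}{1438} = 1304373 - \frac{1}{1438} = \frac{1875688373}{1438}$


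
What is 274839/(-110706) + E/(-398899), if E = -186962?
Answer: -29645062363/14720170898 ≈ -2.0139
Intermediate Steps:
274839/(-110706) + E/(-398899) = 274839/(-110706) - 186962/(-398899) = 274839*(-1/110706) - 186962*(-1/398899) = -91613/36902 + 186962/398899 = -29645062363/14720170898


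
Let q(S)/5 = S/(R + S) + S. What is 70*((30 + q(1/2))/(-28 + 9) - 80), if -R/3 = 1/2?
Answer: -108500/19 ≈ -5710.5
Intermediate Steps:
R = -3/2 ≈ -1.5000
q(S) = 5*S + 5*S/(-3/2 + S) (q(S) = 5*(S/(-3/2 + S) + S) = 5*(S + S/(-3/2 + S)) = 5*S + 5*S/(-3/2 + S))
70*((30 + q(1/2))/(-28 + 9) - 80) = 70*((30 + 5*(-1 + 2/2)/(2*(-3 + 2/2)))/(-28 + 9) - 80) = 70*((30 + 5*(½)*(-1 + 2*(½))/(-3 + 2*(½)))/(-19) - 80) = 70*((30 + 5*(½)*(-1 + 1)/(-3 + 1))*(-1/19) - 80) = 70*((30 + 5*(½)*0/(-2))*(-1/19) - 80) = 70*((30 + 5*(½)*(-½)*0)*(-1/19) - 80) = 70*((30 + 0)*(-1/19) - 80) = 70*(30*(-1/19) - 80) = 70*(-30/19 - 80) = 70*(-1550/19) = -108500/19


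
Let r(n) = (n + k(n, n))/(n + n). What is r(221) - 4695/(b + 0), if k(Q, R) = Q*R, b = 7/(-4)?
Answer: 19557/7 ≈ 2793.9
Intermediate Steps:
b = -7/4 (b = 7*(-¼) = -7/4 ≈ -1.7500)
r(n) = (n + n²)/(2*n) (r(n) = (n + n*n)/(n + n) = (n + n²)/((2*n)) = (n + n²)*(1/(2*n)) = (n + n²)/(2*n))
r(221) - 4695/(b + 0) = (½ + (½)*221) - 4695/(-7/4 + 0) = (½ + 221/2) - 4695/(-7/4) = 111 - 4695*(-4)/7 = 111 - 1*(-18780/7) = 111 + 18780/7 = 19557/7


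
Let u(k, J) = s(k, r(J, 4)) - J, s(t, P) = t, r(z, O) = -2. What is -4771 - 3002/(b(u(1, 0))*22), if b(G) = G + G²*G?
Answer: -106463/22 ≈ -4839.2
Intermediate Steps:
u(k, J) = k - J
b(G) = G + G³
-4771 - 3002/(b(u(1, 0))*22) = -4771 - 3002/(((1 - 1*0) + (1 - 1*0)³)*22) = -4771 - 3002/(((1 + 0) + (1 + 0)³)*22) = -4771 - 3002/((1 + 1³)*22) = -4771 - 3002/((1 + 1)*22) = -4771 - 3002/(2*22) = -4771 - 3002/44 = -4771 - 1*1501/22 = -4771 - 1501/22 = -106463/22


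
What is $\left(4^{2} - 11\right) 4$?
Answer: $20$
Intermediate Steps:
$\left(4^{2} - 11\right) 4 = \left(16 - 11\right) 4 = 5 \cdot 4 = 20$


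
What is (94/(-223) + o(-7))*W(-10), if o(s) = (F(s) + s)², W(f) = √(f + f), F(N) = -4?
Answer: 53778*I*√5/223 ≈ 539.24*I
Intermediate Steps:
W(f) = √2*√f (W(f) = √(2*f) = √2*√f)
o(s) = (-4 + s)²
(94/(-223) + o(-7))*W(-10) = (94/(-223) + (-4 - 7)²)*(√2*√(-10)) = (94*(-1/223) + (-11)²)*(√2*(I*√10)) = (-94/223 + 121)*(2*I*√5) = 26889*(2*I*√5)/223 = 53778*I*√5/223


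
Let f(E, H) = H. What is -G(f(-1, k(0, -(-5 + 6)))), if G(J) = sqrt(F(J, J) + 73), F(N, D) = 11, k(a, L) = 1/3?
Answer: -2*sqrt(21) ≈ -9.1651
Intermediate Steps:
k(a, L) = 1/3
G(J) = 2*sqrt(21) (G(J) = sqrt(11 + 73) = sqrt(84) = 2*sqrt(21))
-G(f(-1, k(0, -(-5 + 6)))) = -2*sqrt(21)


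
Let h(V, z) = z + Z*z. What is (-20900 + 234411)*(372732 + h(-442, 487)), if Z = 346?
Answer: 115663392431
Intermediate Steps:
h(V, z) = 347*z (h(V, z) = z + 346*z = 347*z)
(-20900 + 234411)*(372732 + h(-442, 487)) = (-20900 + 234411)*(372732 + 347*487) = 213511*(372732 + 168989) = 213511*541721 = 115663392431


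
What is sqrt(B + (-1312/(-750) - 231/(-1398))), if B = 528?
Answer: sqrt(647291971290)/34950 ≈ 23.020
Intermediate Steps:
sqrt(B + (-1312/(-750) - 231/(-1398))) = sqrt(528 + (-1312/(-750) - 231/(-1398))) = sqrt(528 + (-1312*(-1/750) - 231*(-1/1398))) = sqrt(528 + (656/375 + 77/466)) = sqrt(528 + 334571/174750) = sqrt(92602571/174750) = sqrt(647291971290)/34950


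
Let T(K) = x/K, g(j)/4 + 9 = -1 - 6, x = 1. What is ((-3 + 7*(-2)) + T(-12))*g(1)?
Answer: 3280/3 ≈ 1093.3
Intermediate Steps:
g(j) = -64 (g(j) = -36 + 4*(-1 - 6) = -36 + 4*(-7) = -36 - 28 = -64)
T(K) = 1/K
((-3 + 7*(-2)) + T(-12))*g(1) = ((-3 + 7*(-2)) + 1/(-12))*(-64) = ((-3 - 14) - 1/12)*(-64) = (-17 - 1/12)*(-64) = -205/12*(-64) = 3280/3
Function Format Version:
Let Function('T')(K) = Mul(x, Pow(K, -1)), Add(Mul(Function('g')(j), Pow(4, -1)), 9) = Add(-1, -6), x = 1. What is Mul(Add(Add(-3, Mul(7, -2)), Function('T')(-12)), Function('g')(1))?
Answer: Rational(3280, 3) ≈ 1093.3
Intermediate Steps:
Function('g')(j) = -64 (Function('g')(j) = Add(-36, Mul(4, Add(-1, -6))) = Add(-36, Mul(4, -7)) = Add(-36, -28) = -64)
Function('T')(K) = Pow(K, -1) (Function('T')(K) = Mul(1, Pow(K, -1)) = Pow(K, -1))
Mul(Add(Add(-3, Mul(7, -2)), Function('T')(-12)), Function('g')(1)) = Mul(Add(Add(-3, Mul(7, -2)), Pow(-12, -1)), -64) = Mul(Add(Add(-3, -14), Rational(-1, 12)), -64) = Mul(Add(-17, Rational(-1, 12)), -64) = Mul(Rational(-205, 12), -64) = Rational(3280, 3)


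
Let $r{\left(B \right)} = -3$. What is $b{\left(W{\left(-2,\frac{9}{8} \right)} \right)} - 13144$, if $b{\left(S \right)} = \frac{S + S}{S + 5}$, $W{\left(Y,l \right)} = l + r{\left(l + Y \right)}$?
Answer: $- \frac{65726}{5} \approx -13145.0$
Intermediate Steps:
$W{\left(Y,l \right)} = -3 + l$ ($W{\left(Y,l \right)} = l - 3 = -3 + l$)
$b{\left(S \right)} = \frac{2 S}{5 + S}$
$b{\left(W{\left(-2,\frac{9}{8} \right)} \right)} - 13144 = \frac{2 \left(-3 + \frac{9}{8}\right)}{5 - \left(3 - \frac{9}{8}\right)} - 13144 = \frac{2 \left(-3 + 9 \cdot \frac{1}{8}\right)}{5 + \left(-3 + 9 \cdot \frac{1}{8}\right)} - 13144 = \frac{2 \left(-3 + \frac{9}{8}\right)}{5 + \left(-3 + \frac{9}{8}\right)} - 13144 = 2 \left(- \frac{15}{8}\right) \frac{1}{5 - \frac{15}{8}} - 13144 = 2 \left(- \frac{15}{8}\right) \frac{1}{\frac{25}{8}} - 13144 = 2 \left(- \frac{15}{8}\right) \frac{8}{25} - 13144 = - \frac{6}{5} - 13144 = - \frac{65726}{5}$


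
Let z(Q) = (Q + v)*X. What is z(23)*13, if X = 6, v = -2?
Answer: 1638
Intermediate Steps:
z(Q) = -12 + 6*Q (z(Q) = (Q - 2)*6 = (-2 + Q)*6 = -12 + 6*Q)
z(23)*13 = (-12 + 6*23)*13 = (-12 + 138)*13 = 126*13 = 1638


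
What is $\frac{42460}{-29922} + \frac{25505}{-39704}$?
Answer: $- \frac{1224496225}{594011544} \approx -2.0614$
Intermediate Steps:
$\frac{42460}{-29922} + \frac{25505}{-39704} = 42460 \left(- \frac{1}{29922}\right) + 25505 \left(- \frac{1}{39704}\right) = - \frac{21230}{14961} - \frac{25505}{39704} = - \frac{1224496225}{594011544}$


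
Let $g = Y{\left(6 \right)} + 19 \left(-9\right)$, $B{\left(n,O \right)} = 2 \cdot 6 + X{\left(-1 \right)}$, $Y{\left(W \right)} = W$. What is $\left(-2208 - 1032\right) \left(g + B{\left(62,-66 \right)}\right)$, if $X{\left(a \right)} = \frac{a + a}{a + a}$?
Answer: $492480$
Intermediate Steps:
$X{\left(a \right)} = 1$ ($X{\left(a \right)} = \frac{2 a}{2 a} = 2 a \frac{1}{2 a} = 1$)
$B{\left(n,O \right)} = 13$ ($B{\left(n,O \right)} = 2 \cdot 6 + 1 = 12 + 1 = 13$)
$g = -165$ ($g = 6 + 19 \left(-9\right) = 6 - 171 = -165$)
$\left(-2208 - 1032\right) \left(g + B{\left(62,-66 \right)}\right) = \left(-2208 - 1032\right) \left(-165 + 13\right) = \left(-3240\right) \left(-152\right) = 492480$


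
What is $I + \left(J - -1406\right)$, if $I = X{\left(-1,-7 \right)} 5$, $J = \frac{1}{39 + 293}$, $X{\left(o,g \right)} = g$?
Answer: $\frac{455173}{332} \approx 1371.0$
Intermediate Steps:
$J = \frac{1}{332} \approx 0.003012$
$I = -35$ ($I = \left(-7\right) 5 = -35$)
$I + \left(J - -1406\right) = -35 + \left(\frac{1}{332} - -1406\right) = -35 + \left(\frac{1}{332} + 1406\right) = -35 + \frac{466793}{332} = \frac{455173}{332}$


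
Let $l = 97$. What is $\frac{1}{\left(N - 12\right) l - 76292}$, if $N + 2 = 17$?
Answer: $- \frac{1}{76001} \approx -1.3158 \cdot 10^{-5}$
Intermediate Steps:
$N = 15$ ($N = -2 + 17 = 15$)
$\frac{1}{\left(N - 12\right) l - 76292} = \frac{1}{\left(15 - 12\right) 97 - 76292} = \frac{1}{3 \cdot 97 - 76292} = \frac{1}{291 - 76292} = \frac{1}{-76001} = - \frac{1}{76001}$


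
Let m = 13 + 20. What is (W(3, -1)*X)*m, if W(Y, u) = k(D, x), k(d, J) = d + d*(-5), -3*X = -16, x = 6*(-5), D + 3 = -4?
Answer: 4928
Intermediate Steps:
D = -7 (D = -3 - 4 = -7)
x = -30
X = 16/3 (X = -⅓*(-16) = 16/3 ≈ 5.3333)
m = 33
k(d, J) = -4*d (k(d, J) = d - 5*d = -4*d)
W(Y, u) = 28 (W(Y, u) = -4*(-7) = 28)
(W(3, -1)*X)*m = (28*(16/3))*33 = (448/3)*33 = 4928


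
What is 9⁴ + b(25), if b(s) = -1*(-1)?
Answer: 6562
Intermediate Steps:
b(s) = 1
9⁴ + b(25) = 9⁴ + 1 = 6561 + 1 = 6562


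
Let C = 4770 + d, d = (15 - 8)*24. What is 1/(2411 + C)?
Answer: 1/7349 ≈ 0.00013607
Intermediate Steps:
d = 168 (d = 7*24 = 168)
C = 4938 (C = 4770 + 168 = 4938)
1/(2411 + C) = 1/(2411 + 4938) = 1/7349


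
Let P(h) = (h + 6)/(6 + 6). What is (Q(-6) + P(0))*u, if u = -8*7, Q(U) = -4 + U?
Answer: 532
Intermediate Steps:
P(h) = ½ + h/12 (P(h) = (6 + h)/12 = (6 + h)*(1/12) = ½ + h/12)
u = -56
(Q(-6) + P(0))*u = ((-4 - 6) + (½ + (1/12)*0))*(-56) = (-10 + (½ + 0))*(-56) = (-10 + ½)*(-56) = -19/2*(-56) = 532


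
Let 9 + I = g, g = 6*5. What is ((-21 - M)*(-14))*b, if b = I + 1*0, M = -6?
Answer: 4410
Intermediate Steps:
g = 30
I = 21 (I = -9 + 30 = 21)
b = 21 (b = 21 + 1*0 = 21 + 0 = 21)
((-21 - M)*(-14))*b = ((-21 - 1*(-6))*(-14))*21 = ((-21 + 6)*(-14))*21 = -15*(-14)*21 = 210*21 = 4410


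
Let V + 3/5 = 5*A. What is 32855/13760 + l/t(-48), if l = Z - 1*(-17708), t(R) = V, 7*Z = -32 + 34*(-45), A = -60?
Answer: -538335983/9651264 ≈ -55.779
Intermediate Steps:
V = -1503/5 (V = -⅗ + 5*(-60) = -⅗ - 300 = -1503/5 ≈ -300.60)
Z = -1562/7 (Z = (-32 + 34*(-45))/7 = (-32 - 1530)/7 = (⅐)*(-1562) = -1562/7 ≈ -223.14)
t(R) = -1503/5
l = 122394/7 (l = -1562/7 - 1*(-17708) = -1562/7 + 17708 = 122394/7 ≈ 17485.)
32855/13760 + l/t(-48) = 32855/13760 + 122394/(7*(-1503/5)) = 32855*(1/13760) + (122394/7)*(-5/1503) = 6571/2752 - 203990/3507 = -538335983/9651264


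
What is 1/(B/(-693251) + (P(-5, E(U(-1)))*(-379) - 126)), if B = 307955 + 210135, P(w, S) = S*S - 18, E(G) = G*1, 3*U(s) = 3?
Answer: 693251/4378748477 ≈ 0.00015832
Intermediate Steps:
U(s) = 1 (U(s) = (⅓)*3 = 1)
E(G) = G
P(w, S) = -18 + S² (P(w, S) = S² - 18 = -18 + S²)
B = 518090
1/(B/(-693251) + (P(-5, E(U(-1)))*(-379) - 126)) = 1/(518090/(-693251) + ((-18 + 1²)*(-379) - 126)) = 1/(518090*(-1/693251) + ((-18 + 1)*(-379) - 126)) = 1/(-518090/693251 + (-17*(-379) - 126)) = 1/(-518090/693251 + (6443 - 126)) = 1/(-518090/693251 + 6317) = 1/(4378748477/693251) = 693251/4378748477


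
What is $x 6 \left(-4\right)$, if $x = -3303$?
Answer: $79272$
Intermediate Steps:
$x 6 \left(-4\right) = - 3303 \cdot 6 \left(-4\right) = \left(-3303\right) \left(-24\right) = 79272$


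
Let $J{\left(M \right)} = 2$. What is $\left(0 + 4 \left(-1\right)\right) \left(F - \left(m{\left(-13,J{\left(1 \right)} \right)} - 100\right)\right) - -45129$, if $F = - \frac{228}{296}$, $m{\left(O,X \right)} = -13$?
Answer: $\frac{1653163}{37} \approx 44680.0$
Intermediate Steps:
$F = - \frac{57}{74}$ ($F = \left(-228\right) \frac{1}{296} = - \frac{57}{74} \approx -0.77027$)
$\left(0 + 4 \left(-1\right)\right) \left(F - \left(m{\left(-13,J{\left(1 \right)} \right)} - 100\right)\right) - -45129 = \left(0 + 4 \left(-1\right)\right) \left(- \frac{57}{74} - \left(-13 - 100\right)\right) - -45129 = \left(0 - 4\right) \left(- \frac{57}{74} - \left(-13 - 100\right)\right) + 45129 = - 4 \left(- \frac{57}{74} - -113\right) + 45129 = - 4 \left(- \frac{57}{74} + 113\right) + 45129 = \left(-4\right) \frac{8305}{74} + 45129 = - \frac{16610}{37} + 45129 = \frac{1653163}{37}$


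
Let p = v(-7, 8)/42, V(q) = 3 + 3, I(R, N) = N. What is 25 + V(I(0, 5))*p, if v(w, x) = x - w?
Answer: 190/7 ≈ 27.143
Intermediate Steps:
V(q) = 6
p = 5/14 (p = (8 - 1*(-7))/42 = (8 + 7)*(1/42) = 15*(1/42) = 5/14 ≈ 0.35714)
25 + V(I(0, 5))*p = 25 + 6*(5/14) = 25 + 15/7 = 190/7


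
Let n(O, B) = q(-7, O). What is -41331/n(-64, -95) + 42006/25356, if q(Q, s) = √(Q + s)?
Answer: 7001/4226 + 41331*I*√71/71 ≈ 1.6566 + 4905.1*I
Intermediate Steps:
n(O, B) = √(-7 + O)
-41331/n(-64, -95) + 42006/25356 = -41331/√(-7 - 64) + 42006/25356 = -41331*(-I*√71/71) + 42006*(1/25356) = -41331*(-I*√71/71) + 7001/4226 = -(-41331)*I*√71/71 + 7001/4226 = 41331*I*√71/71 + 7001/4226 = 7001/4226 + 41331*I*√71/71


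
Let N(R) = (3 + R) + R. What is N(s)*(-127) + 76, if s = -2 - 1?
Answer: 457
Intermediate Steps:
s = -3
N(R) = 3 + 2*R
N(s)*(-127) + 76 = (3 + 2*(-3))*(-127) + 76 = (3 - 6)*(-127) + 76 = -3*(-127) + 76 = 381 + 76 = 457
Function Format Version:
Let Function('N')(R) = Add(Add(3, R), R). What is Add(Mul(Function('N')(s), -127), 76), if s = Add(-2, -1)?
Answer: 457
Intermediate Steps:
s = -3
Function('N')(R) = Add(3, Mul(2, R))
Add(Mul(Function('N')(s), -127), 76) = Add(Mul(Add(3, Mul(2, -3)), -127), 76) = Add(Mul(Add(3, -6), -127), 76) = Add(Mul(-3, -127), 76) = Add(381, 76) = 457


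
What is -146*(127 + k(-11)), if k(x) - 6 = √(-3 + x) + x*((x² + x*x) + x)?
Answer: 351568 - 146*I*√14 ≈ 3.5157e+5 - 546.28*I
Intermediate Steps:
k(x) = 6 + √(-3 + x) + x*(x + 2*x²) (k(x) = 6 + (√(-3 + x) + x*((x² + x*x) + x)) = 6 + (√(-3 + x) + x*((x² + x²) + x)) = 6 + (√(-3 + x) + x*(2*x² + x)) = 6 + (√(-3 + x) + x*(x + 2*x²)) = 6 + √(-3 + x) + x*(x + 2*x²))
-146*(127 + k(-11)) = -146*(127 + (6 + (-11)² + √(-3 - 11) + 2*(-11)³)) = -146*(127 + (6 + 121 + √(-14) + 2*(-1331))) = -146*(127 + (6 + 121 + I*√14 - 2662)) = -146*(127 + (-2535 + I*√14)) = -146*(-2408 + I*√14) = 351568 - 146*I*√14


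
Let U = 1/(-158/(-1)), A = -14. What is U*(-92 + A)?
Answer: -53/79 ≈ -0.67089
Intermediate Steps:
U = 1/158 (U = 1/(-158*(-1)) = 1/158 ≈ 0.0063291)
U*(-92 + A) = (-92 - 14)/158 = (1/158)*(-106) = -53/79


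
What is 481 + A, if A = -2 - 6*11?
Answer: 413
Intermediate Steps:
A = -68 (A = -2 - 66 = -68)
481 + A = 481 - 68 = 413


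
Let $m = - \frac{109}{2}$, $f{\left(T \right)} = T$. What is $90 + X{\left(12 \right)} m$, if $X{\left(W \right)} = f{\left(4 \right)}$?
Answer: $-128$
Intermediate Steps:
$m = - \frac{109}{2}$ ($m = \left(-109\right) \frac{1}{2} = - \frac{109}{2} \approx -54.5$)
$X{\left(W \right)} = 4$
$90 + X{\left(12 \right)} m = 90 + 4 \left(- \frac{109}{2}\right) = 90 - 218 = -128$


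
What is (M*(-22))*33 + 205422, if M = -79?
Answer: 262776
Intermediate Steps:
(M*(-22))*33 + 205422 = -79*(-22)*33 + 205422 = 1738*33 + 205422 = 57354 + 205422 = 262776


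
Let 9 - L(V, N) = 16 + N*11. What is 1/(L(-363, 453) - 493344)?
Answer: -1/498334 ≈ -2.0067e-6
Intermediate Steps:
L(V, N) = -7 - 11*N (L(V, N) = 9 - (16 + N*11) = 9 - (16 + 11*N) = 9 + (-16 - 11*N) = -7 - 11*N)
1/(L(-363, 453) - 493344) = 1/((-7 - 11*453) - 493344) = 1/((-7 - 4983) - 493344) = 1/(-4990 - 493344) = 1/(-498334) = -1/498334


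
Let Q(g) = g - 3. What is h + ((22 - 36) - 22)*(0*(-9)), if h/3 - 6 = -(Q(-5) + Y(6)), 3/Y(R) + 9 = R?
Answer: 45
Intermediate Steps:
Q(g) = -3 + g
Y(R) = 3/(-9 + R)
h = 45 (h = 18 + 3*(-((-3 - 5) + 3/(-9 + 6))) = 18 + 3*(-(-8 + 3/(-3))) = 18 + 3*(-(-8 + 3*(-⅓))) = 18 + 3*(-(-8 - 1)) = 18 + 3*(-1*(-9)) = 18 + 3*9 = 18 + 27 = 45)
h + ((22 - 36) - 22)*(0*(-9)) = 45 + ((22 - 36) - 22)*(0*(-9)) = 45 + (-14 - 22)*0 = 45 - 36*0 = 45 + 0 = 45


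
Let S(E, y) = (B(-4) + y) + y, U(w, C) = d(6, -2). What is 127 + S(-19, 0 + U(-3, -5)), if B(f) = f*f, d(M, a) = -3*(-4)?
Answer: 167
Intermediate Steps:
d(M, a) = 12
B(f) = f**2
U(w, C) = 12
S(E, y) = 16 + 2*y (S(E, y) = ((-4)**2 + y) + y = (16 + y) + y = 16 + 2*y)
127 + S(-19, 0 + U(-3, -5)) = 127 + (16 + 2*(0 + 12)) = 127 + (16 + 2*12) = 127 + (16 + 24) = 127 + 40 = 167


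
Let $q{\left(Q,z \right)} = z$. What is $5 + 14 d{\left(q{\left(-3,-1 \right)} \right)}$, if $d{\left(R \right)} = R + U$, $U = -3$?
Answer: $-51$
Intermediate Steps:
$d{\left(R \right)} = -3 + R$ ($d{\left(R \right)} = R - 3 = -3 + R$)
$5 + 14 d{\left(q{\left(-3,-1 \right)} \right)} = 5 + 14 \left(-3 - 1\right) = 5 + 14 \left(-4\right) = 5 - 56 = -51$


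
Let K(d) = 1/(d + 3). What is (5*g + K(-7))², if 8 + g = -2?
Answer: 40401/16 ≈ 2525.1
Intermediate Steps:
g = -10 (g = -8 - 2 = -10)
K(d) = 1/(3 + d)
(5*g + K(-7))² = (5*(-10) + 1/(3 - 7))² = (-50 + 1/(-4))² = (-50 - ¼)² = (-201/4)² = 40401/16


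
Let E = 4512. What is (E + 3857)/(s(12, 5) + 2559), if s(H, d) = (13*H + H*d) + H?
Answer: 8369/2787 ≈ 3.0029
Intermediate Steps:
s(H, d) = 14*H + H*d
(E + 3857)/(s(12, 5) + 2559) = (4512 + 3857)/(12*(14 + 5) + 2559) = 8369/(12*19 + 2559) = 8369/(228 + 2559) = 8369/2787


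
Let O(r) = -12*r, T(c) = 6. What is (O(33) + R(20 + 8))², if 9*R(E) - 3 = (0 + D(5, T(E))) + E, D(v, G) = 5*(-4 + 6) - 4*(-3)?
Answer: 12327121/81 ≈ 1.5219e+5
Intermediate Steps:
D(v, G) = 22 (D(v, G) = 5*2 + 12 = 10 + 12 = 22)
R(E) = 25/9 + E/9 (R(E) = ⅓ + ((0 + 22) + E)/9 = ⅓ + (22 + E)/9 = ⅓ + (22/9 + E/9) = 25/9 + E/9)
(O(33) + R(20 + 8))² = (-12*33 + (25/9 + (20 + 8)/9))² = (-396 + (25/9 + (⅑)*28))² = (-396 + (25/9 + 28/9))² = (-396 + 53/9)² = (-3511/9)² = 12327121/81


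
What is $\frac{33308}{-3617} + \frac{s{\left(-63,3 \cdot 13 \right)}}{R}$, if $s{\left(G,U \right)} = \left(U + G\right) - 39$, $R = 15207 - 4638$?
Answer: $- \frac{117420041}{12742691} \approx -9.2147$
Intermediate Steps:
$R = 10569$
$s{\left(G,U \right)} = -39 + G + U$ ($s{\left(G,U \right)} = \left(G + U\right) - 39 = -39 + G + U$)
$\frac{33308}{-3617} + \frac{s{\left(-63,3 \cdot 13 \right)}}{R} = \frac{33308}{-3617} + \frac{-39 - 63 + 3 \cdot 13}{10569} = 33308 \left(- \frac{1}{3617}\right) + \left(-39 - 63 + 39\right) \frac{1}{10569} = - \frac{33308}{3617} - \frac{21}{3523} = - \frac{117420041}{12742691}$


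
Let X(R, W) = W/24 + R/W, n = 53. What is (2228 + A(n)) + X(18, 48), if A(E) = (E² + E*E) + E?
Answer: 63211/8 ≈ 7901.4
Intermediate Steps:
X(R, W) = W/24 + R/W (X(R, W) = W*(1/24) + R/W = W/24 + R/W)
A(E) = E + 2*E² (A(E) = (E² + E²) + E = 2*E² + E = E + 2*E²)
(2228 + A(n)) + X(18, 48) = (2228 + 53*(1 + 2*53)) + ((1/24)*48 + 18/48) = (2228 + 53*(1 + 106)) + (2 + 18*(1/48)) = (2228 + 53*107) + (2 + 3/8) = (2228 + 5671) + 19/8 = 7899 + 19/8 = 63211/8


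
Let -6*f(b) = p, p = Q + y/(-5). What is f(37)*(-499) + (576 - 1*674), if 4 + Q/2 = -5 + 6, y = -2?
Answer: -8456/15 ≈ -563.73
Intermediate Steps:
Q = -6 (Q = -8 + 2*(-5 + 6) = -8 + 2*1 = -8 + 2 = -6)
p = -28/5 (p = -6 - 2/(-5) = -6 - 2*(-1/5) = -6 + 2/5 = -28/5 ≈ -5.6000)
f(b) = 14/15 (f(b) = -1/6*(-28/5) = 14/15)
f(37)*(-499) + (576 - 1*674) = (14/15)*(-499) + (576 - 1*674) = -6986/15 + (576 - 674) = -6986/15 - 98 = -8456/15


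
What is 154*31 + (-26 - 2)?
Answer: 4746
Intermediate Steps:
154*31 + (-26 - 2) = 4774 - 28 = 4746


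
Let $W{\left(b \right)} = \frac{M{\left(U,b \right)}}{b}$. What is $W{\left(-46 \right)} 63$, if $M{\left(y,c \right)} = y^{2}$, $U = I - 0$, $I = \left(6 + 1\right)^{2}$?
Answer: $- \frac{151263}{46} \approx -3288.3$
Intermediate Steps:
$I = 49$ ($I = 7^{2} = 49$)
$U = 49$ ($U = 49 - 0 = 49 + 0 = 49$)
$W{\left(b \right)} = \frac{2401}{b}$ ($W{\left(b \right)} = \frac{49^{2}}{b} = \frac{2401}{b}$)
$W{\left(-46 \right)} 63 = \frac{2401}{-46} \cdot 63 = 2401 \left(- \frac{1}{46}\right) 63 = \left(- \frac{2401}{46}\right) 63 = - \frac{151263}{46}$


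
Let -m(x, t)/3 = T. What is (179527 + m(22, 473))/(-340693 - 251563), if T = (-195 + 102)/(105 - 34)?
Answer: -1593337/5256272 ≈ -0.30313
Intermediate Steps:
T = -93/71 ≈ -1.3099
m(x, t) = 279/71 (m(x, t) = -3*(-93/71) = 279/71)
(179527 + m(22, 473))/(-340693 - 251563) = (179527 + 279/71)/(-340693 - 251563) = (12746696/71)/(-592256) = (12746696/71)*(-1/592256) = -1593337/5256272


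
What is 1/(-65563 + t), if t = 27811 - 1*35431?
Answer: -1/73183 ≈ -1.3664e-5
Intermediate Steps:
t = -7620 (t = 27811 - 35431 = -7620)
1/(-65563 + t) = 1/(-65563 - 7620) = 1/(-73183) = -1/73183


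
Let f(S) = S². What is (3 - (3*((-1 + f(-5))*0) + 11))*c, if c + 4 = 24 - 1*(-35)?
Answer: -440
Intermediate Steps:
c = 55 (c = -4 + (24 - 1*(-35)) = -4 + (24 + 35) = -4 + 59 = 55)
(3 - (3*((-1 + f(-5))*0) + 11))*c = (3 - (3*((-1 + (-5)²)*0) + 11))*55 = (3 - (3*((-1 + 25)*0) + 11))*55 = (3 - (3*(24*0) + 11))*55 = (3 - (3*0 + 11))*55 = (3 - (0 + 11))*55 = (3 - 1*11)*55 = (3 - 11)*55 = -8*55 = -440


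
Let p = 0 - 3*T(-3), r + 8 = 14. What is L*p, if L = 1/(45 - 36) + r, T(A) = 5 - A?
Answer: -440/3 ≈ -146.67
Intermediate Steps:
r = 6 (r = -8 + 14 = 6)
L = 55/9 (L = 1/(45 - 36) + 6 = 1/9 + 6 = ⅑ + 6 = 55/9 ≈ 6.1111)
p = -24 (p = 0 - 3*(5 - 1*(-3)) = 0 - 3*(5 + 3) = 0 - 3*8 = 0 - 24 = -24)
L*p = (55/9)*(-24) = -440/3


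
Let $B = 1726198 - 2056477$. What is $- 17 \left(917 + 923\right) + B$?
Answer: $-361559$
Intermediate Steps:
$B = -330279$
$- 17 \left(917 + 923\right) + B = - 17 \left(917 + 923\right) - 330279 = \left(-17\right) 1840 - 330279 = -31280 - 330279 = -361559$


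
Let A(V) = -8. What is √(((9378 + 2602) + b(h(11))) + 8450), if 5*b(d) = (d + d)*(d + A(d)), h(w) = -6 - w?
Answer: 10*√206 ≈ 143.53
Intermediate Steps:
b(d) = 2*d*(-8 + d)/5 (b(d) = ((d + d)*(d - 8))/5 = ((2*d)*(-8 + d))/5 = (2*d*(-8 + d))/5 = 2*d*(-8 + d)/5)
√(((9378 + 2602) + b(h(11))) + 8450) = √(((9378 + 2602) + 2*(-6 - 1*11)*(-8 + (-6 - 1*11))/5) + 8450) = √((11980 + 2*(-6 - 11)*(-8 + (-6 - 11))/5) + 8450) = √((11980 + (⅖)*(-17)*(-8 - 17)) + 8450) = √((11980 + (⅖)*(-17)*(-25)) + 8450) = √((11980 + 170) + 8450) = √(12150 + 8450) = √20600 = 10*√206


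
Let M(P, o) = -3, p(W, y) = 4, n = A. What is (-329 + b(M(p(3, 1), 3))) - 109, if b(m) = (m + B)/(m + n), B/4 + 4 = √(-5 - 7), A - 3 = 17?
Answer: -7465/17 + 8*I*√3/17 ≈ -439.12 + 0.81508*I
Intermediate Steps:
A = 20 (A = 3 + 17 = 20)
B = -16 + 8*I*√3 (B = -16 + 4*√(-5 - 7) = -16 + 4*√(-12) = -16 + 4*(2*I*√3) = -16 + 8*I*√3 ≈ -16.0 + 13.856*I)
n = 20
b(m) = (-16 + m + 8*I*√3)/(20 + m) (b(m) = (m + (-16 + 8*I*√3))/(m + 20) = (-16 + m + 8*I*√3)/(20 + m))
(-329 + b(M(p(3, 1), 3))) - 109 = (-329 + (-16 - 3 + 8*I*√3)/(20 - 3)) - 109 = (-329 + (-19 + 8*I*√3)/17) - 109 = (-329 + (-19/17 + 8*I*√3/17)) - 109 = (-5612/17 + 8*I*√3/17) - 109 = -7465/17 + 8*I*√3/17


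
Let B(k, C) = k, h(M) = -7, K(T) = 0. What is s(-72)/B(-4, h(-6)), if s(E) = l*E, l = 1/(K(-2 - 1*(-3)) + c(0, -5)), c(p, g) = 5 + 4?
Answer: 2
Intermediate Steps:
c(p, g) = 9
l = 1/9 (l = 1/(0 + 9) = 1/9 ≈ 0.11111)
s(E) = E/9
s(-72)/B(-4, h(-6)) = ((1/9)*(-72))/(-4) = -8*(-1/4) = 2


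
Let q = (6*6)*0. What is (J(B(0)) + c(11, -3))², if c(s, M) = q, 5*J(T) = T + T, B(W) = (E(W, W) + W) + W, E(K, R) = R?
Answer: 0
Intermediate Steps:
B(W) = 3*W (B(W) = (W + W) + W = 2*W + W = 3*W)
J(T) = 2*T/5 (J(T) = (T + T)/5 = (2*T)/5 = 2*T/5)
q = 0 (q = 36*0 = 0)
c(s, M) = 0
(J(B(0)) + c(11, -3))² = (2*(3*0)/5 + 0)² = ((⅖)*0 + 0)² = (0 + 0)² = 0² = 0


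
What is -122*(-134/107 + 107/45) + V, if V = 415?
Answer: 1337107/4815 ≈ 277.70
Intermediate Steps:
-122*(-134/107 + 107/45) + V = -122*(-134/107 + 107/45) + 415 = -122*5419/4815 + 415 = -661118/4815 + 415 = 1337107/4815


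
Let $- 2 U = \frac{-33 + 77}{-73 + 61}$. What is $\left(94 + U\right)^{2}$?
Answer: $\frac{330625}{36} \approx 9184.0$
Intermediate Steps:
$U = \frac{11}{6}$ ($U = - \frac{\left(-33 + 77\right) \frac{1}{-73 + 61}}{2} = - \frac{44 \frac{1}{-12}}{2} = - \frac{44 \left(- \frac{1}{12}\right)}{2} = \left(- \frac{1}{2}\right) \left(- \frac{11}{3}\right) = \frac{11}{6} \approx 1.8333$)
$\left(94 + U\right)^{2} = \left(94 + \frac{11}{6}\right)^{2} = \left(\frac{575}{6}\right)^{2} = \frac{330625}{36}$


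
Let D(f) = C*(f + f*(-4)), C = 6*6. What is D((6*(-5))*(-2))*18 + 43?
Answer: -116597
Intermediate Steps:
C = 36
D(f) = -108*f (D(f) = 36*(f + f*(-4)) = 36*(f - 4*f) = 36*(-3*f) = -108*f)
D((6*(-5))*(-2))*18 + 43 = -108*6*(-5)*(-2)*18 + 43 = -(-3240)*(-2)*18 + 43 = -108*60*18 + 43 = -6480*18 + 43 = -116640 + 43 = -116597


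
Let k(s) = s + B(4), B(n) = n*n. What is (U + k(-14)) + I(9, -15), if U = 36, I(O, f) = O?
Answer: 47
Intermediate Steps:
B(n) = n²
k(s) = 16 + s (k(s) = s + 4² = s + 16 = 16 + s)
(U + k(-14)) + I(9, -15) = (36 + (16 - 14)) + 9 = (36 + 2) + 9 = 38 + 9 = 47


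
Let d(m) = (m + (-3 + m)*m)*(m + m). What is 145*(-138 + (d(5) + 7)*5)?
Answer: 93815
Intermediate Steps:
d(m) = 2*m*(m + m*(-3 + m)) (d(m) = (m + m*(-3 + m))*(2*m) = 2*m*(m + m*(-3 + m)))
145*(-138 + (d(5) + 7)*5) = 145*(-138 + (2*5**2*(-2 + 5) + 7)*5) = 145*(-138 + (2*25*3 + 7)*5) = 145*(-138 + (150 + 7)*5) = 145*(-138 + 157*5) = 145*(-138 + 785) = 145*647 = 93815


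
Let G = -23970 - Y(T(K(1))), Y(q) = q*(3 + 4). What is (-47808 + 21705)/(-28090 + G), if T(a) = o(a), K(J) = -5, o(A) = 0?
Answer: 26103/52060 ≈ 0.50140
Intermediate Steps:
T(a) = 0
Y(q) = 7*q (Y(q) = q*7 = 7*q)
G = -23970 (G = -23970 - 7*0 = -23970 - 1*0 = -23970 + 0 = -23970)
(-47808 + 21705)/(-28090 + G) = (-47808 + 21705)/(-28090 - 23970) = -26103/(-52060) = -26103*(-1/52060) = 26103/52060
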